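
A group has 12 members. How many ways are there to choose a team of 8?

495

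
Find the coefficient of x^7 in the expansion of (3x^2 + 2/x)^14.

General term: C(14,j)·(3x^2)^j·(2/x)^(14-j), with x-exponent 2j − 1(14−j) = 3j − 14.
Set 3j − 14 = 7: j = 7.
C(14,7) = 3432; 3^7 = 2187; 2^7 = 128.
Coefficient = 3432 · 2187 · 128 = 960740352.

960740352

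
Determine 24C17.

C(24,17) = C(24,7) by symmetry.
C(24,7) = (24·23·22·21·20·19·18) / 7! = 1744364160 / 5040 = 346104.

346104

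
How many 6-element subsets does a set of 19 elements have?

27132

C(19,6) = (19·18·17·16·15·14) / 6! = 19535040 / 720 = 27132.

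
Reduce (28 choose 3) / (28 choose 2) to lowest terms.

26/3

C(n,k+1)/C(n,k) = (n−k)/(k+1) = (28−2)/(2+1) = 26/3.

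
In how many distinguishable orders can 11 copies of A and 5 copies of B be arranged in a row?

Choose positions for the A's: C(16,11) = 4368.

4368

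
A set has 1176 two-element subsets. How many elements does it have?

n(n−1)/2 = 1176 ⇒ n(n−1) = 2352. Since 49·48 = 2352, n = 49.

49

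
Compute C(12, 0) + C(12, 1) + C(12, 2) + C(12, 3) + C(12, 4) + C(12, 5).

1 + 12 + 66 + 220 + 495 + 792 = 1586.

1586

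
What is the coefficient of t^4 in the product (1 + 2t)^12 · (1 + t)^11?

Coefficient of t^4 = Σ_{j} C(12,j)·2^j·C(11,4-j)·1^(4-j) for j from 0 to 4.
= 330 + 3960 + 14520 + 19360 + 7920 = 46090.

46090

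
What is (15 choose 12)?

455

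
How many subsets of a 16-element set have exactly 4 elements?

Choose the 4 positions: C(16,4) = 1820.

1820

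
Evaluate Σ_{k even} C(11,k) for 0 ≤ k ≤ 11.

Even-k terms of row 11 sum to 2^10 = 1024.

1024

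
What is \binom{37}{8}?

C(37,8) = (37·36·35·34·33·32·31·30) / 8! = 1556675366400 / 40320 = 38608020.

38608020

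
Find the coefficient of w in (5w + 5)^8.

3125000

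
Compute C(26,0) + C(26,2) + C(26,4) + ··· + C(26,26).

33554432

Even-r terms of row 26 sum to 2^25 = 33554432.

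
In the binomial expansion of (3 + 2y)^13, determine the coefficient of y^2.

The general term is C(13,j)·(3)^j·(2y)^(13-j); the y^2 term has j = 11.
C(13,11) = 78.
Coefficient = C(13,11) · 3^11 · 2^2 = 78 · 177147 · 4 = 55269864.

55269864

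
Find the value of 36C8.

30260340

C(36,8) = (36·35·34·33·32·31·30·29) / 8! = 1220096908800 / 40320 = 30260340.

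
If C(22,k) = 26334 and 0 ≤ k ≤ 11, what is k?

C(22,k) increases on 0 ≤ k ≤ 11. C(22,4) = 7315 and C(22,5) = 26334, so k = 5.

5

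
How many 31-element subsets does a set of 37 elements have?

2324784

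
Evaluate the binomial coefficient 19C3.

C(19,3) = (19·18·17) / 3! = 5814 / 6 = 969.

969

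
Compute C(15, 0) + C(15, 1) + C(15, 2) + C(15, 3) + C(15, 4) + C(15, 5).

1 + 15 + 105 + 455 + 1365 + 3003 = 4944.

4944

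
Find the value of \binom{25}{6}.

177100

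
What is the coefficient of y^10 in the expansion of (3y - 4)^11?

-2598156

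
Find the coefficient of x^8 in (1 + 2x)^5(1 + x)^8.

Coefficient of x^8 = Σ_{j} C(5,j)·2^j·C(8,8-j)·1^(8-j) for j from 0 to 5.
= 1 + 80 + 1120 + 4480 + 5600 + 1792 = 13073.

13073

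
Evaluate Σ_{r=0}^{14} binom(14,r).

16384

Setting x = 1 in (1+x)^14 gives Σ C(14,r) = 2^14 = 16384.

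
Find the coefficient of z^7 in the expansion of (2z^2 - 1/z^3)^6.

-192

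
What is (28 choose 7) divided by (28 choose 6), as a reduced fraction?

C(n,k+1)/C(n,k) = (n−k)/(k+1) = (28−6)/(6+1) = 22/7.

22/7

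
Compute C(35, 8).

C(35,8) = (35·34·33·32·31·30·29·28) / 8! = 948964262400 / 40320 = 23535820.

23535820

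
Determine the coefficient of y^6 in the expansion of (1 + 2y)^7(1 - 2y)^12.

8960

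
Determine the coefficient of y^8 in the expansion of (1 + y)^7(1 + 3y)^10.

8156730

Coefficient of y^8 = Σ_{j} C(7,j)·1^j·C(10,8-j)·3^(8-j) for j from 0 to 7.
= 295245 + 1837080 + 3214890 + 2143260 + 595350 + 68040 + 2835 + 30 = 8156730.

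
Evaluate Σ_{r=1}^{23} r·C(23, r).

96468992

Differentiating (1+x)^23 and setting x=1: Σ r·C(23,r) = 23·2^22 = 96468992.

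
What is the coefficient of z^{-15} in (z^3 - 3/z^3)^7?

General term: C(7,j)·(z^3)^j·(-3/z^3)^(7-j), with z-exponent 3j − 3(7−j) = 6j − 21.
Set 6j − 21 = -15: j = 1.
C(7,1) = 7; 1^1 = 1; (-3)^6 = 729.
Coefficient = 7 · 1 · 729 = 5103.

5103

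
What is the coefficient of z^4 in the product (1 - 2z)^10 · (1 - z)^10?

Coefficient of z^4 = Σ_{j} C(10,j)·(-2)^j·C(10,4-j)·(-1)^(4-j) for j from 0 to 4.
= 210 + 2400 + 8100 + 9600 + 3360 = 23670.

23670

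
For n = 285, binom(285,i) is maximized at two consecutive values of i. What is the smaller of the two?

142

For odd n = 285, C(285,i) peaks at i = (n−1)/2 and (n+1)/2; the smaller is 142.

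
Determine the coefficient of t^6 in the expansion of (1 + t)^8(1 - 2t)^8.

Coefficient of t^6 = Σ_{j} C(8,j)·1^j·C(8,6-j)·(-2)^(6-j) for j from 0 to 6.
= 1792 + (-14336) + 31360 + (-25088) + 7840 + (-896) + 28 = 700.

700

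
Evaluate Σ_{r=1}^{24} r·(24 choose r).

201326592

Since r·C(24,r) = 24·C(23,r−1), the sum is 24·2^23 = 24·8388608 = 201326592.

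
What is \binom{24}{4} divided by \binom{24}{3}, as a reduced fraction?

21/4

C(n,k+1)/C(n,k) = (n−k)/(k+1) = (24−3)/(3+1) = 21/4.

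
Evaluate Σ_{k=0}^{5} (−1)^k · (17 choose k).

-4368

The partial alternating sum Σ_{k=0}^{5} (−1)^k C(17,k) = (−1)^5 C(16,5) = -4368.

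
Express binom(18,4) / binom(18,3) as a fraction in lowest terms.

C(n,k+1)/C(n,k) = (n−k)/(k+1) = (18−3)/(3+1) = 15/4.

15/4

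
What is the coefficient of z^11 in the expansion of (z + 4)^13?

The general term is C(13,j)·(z)^j·(4)^(13-j); the z^11 term has j = 11.
C(13,11) = 78.
Coefficient = C(13,11) · 4^2 = 78 · 16 = 1248.

1248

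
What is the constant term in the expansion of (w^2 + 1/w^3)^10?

210

General term: C(10,j)·(w^2)^j·(1/w^3)^(10-j), with w-exponent 2j − 3(10−j) = 5j − 30.
Set 5j − 30 = 0: j = 6.
C(10,6) = 210; 1^6 = 1; 1^4 = 1.
Coefficient = 210 · 1 · 1 = 210.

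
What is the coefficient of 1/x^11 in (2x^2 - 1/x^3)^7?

-84

General term: C(7,j)·(2x^2)^j·(-1/x^3)^(7-j), with x-exponent 2j − 3(7−j) = 5j − 21.
Set 5j − 21 = -11: j = 2.
C(7,2) = 21; 2^2 = 4; (-1)^5 = -1.
Coefficient = 21 · 4 · (-1) = -84.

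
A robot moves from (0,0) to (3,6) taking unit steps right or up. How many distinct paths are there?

Each path is a sequence of 9 steps with 3 rights: C(9,3) = 84.

84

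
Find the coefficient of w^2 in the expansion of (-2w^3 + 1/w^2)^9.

General term: C(9,j)·(-2w^3)^j·(1/w^2)^(9-j), with w-exponent 3j − 2(9−j) = 5j − 18.
Set 5j − 18 = 2: j = 4.
C(9,4) = 126; (-2)^4 = 16; 1^5 = 1.
Coefficient = 126 · 16 · 1 = 2016.

2016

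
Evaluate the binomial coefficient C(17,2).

136

C(17,2) = (17·16) / 2! = 272 / 2 = 136.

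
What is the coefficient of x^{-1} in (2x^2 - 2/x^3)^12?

General term: C(12,j)·(2x^2)^j·(-2/x^3)^(12-j), with x-exponent 2j − 3(12−j) = 5j − 36.
Set 5j − 36 = -1: j = 7.
C(12,7) = 792; 2^7 = 128; (-2)^5 = -32.
Coefficient = 792 · 128 · (-32) = -3244032.

-3244032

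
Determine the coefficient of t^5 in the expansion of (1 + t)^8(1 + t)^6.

2002

(1 + t)^8(1 + t)^6 = (1 + t)^14, so the coefficient of t^5 is C(14,5)·1^5 = 2002·1 = 2002.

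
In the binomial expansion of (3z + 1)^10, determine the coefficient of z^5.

61236

The general term is C(10,j)·(3z)^j·(1)^(10-j); the z^5 term has j = 5.
C(10,5) = 252.
Coefficient = C(10,5) · 3^5 = 252 · 243 = 61236.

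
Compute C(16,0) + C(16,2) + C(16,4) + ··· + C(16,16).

32768

Even-k terms of row 16 sum to 2^15 = 32768.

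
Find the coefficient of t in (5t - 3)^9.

The general term is C(9,j)·(5t)^j·(-3)^(9-j); the t^1 term has j = 1.
C(9,1) = 9.
Coefficient = C(9,1) · 5^1 · (-3)^8 = 9 · 5 · 6561 = 295245.

295245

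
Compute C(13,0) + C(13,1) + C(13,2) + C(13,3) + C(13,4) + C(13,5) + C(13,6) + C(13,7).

1 + 13 + 78 + 286 + 715 + 1287 + 1716 + 1716 = 5812.

5812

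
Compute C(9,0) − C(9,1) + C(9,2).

28

The partial alternating sum Σ_{k=0}^{2} (−1)^k C(9,k) = (−1)^2 C(8,2) = 28.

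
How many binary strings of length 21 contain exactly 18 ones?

Choose the 18 positions: C(21,18) = 1330.

1330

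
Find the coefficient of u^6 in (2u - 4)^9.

-344064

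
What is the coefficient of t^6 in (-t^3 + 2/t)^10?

13440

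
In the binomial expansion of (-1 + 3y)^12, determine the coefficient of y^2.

594

The general term is C(12,j)·(-1)^j·(3y)^(12-j); the y^2 term has j = 10.
C(12,10) = 66.
Coefficient = C(12,10) · 3^2 = 66 · 9 = 594.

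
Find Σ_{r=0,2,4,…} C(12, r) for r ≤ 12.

Half of (1+1)^12 + (1−1)^12 gives the even-index sum: 2^11 = 2048.

2048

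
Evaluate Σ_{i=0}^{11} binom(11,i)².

705432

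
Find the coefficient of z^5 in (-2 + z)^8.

The general term is C(8,j)·(-2)^j·(z)^(8-j); the z^5 term has j = 3.
C(8,3) = 56.
Coefficient = C(8,3) · (-2)^3 = 56 · (-8) = -448.

-448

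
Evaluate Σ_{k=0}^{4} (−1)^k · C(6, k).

5

The partial alternating sum Σ_{k=0}^{4} (−1)^k C(6,k) = (−1)^4 C(5,4) = 5.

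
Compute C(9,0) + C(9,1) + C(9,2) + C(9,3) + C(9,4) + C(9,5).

1 + 9 + 36 + 84 + 126 + 126 = 382.

382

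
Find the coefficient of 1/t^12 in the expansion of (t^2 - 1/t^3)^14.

3003

General term: C(14,j)·(t^2)^j·(-1/t^3)^(14-j), with t-exponent 2j − 3(14−j) = 5j − 42.
Set 5j − 42 = -12: j = 6.
C(14,6) = 3003; 1^6 = 1; (-1)^8 = 1.
Coefficient = 3003 · 1 · 1 = 3003.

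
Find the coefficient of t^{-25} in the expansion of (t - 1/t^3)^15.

General term: C(15,j)·(t)^j·(-1/t^3)^(15-j), with t-exponent 1j − 3(15−j) = 4j − 45.
Set 4j − 45 = -25: j = 5.
C(15,5) = 3003; 1^5 = 1; (-1)^10 = 1.
Coefficient = 3003 · 1 · 1 = 3003.

3003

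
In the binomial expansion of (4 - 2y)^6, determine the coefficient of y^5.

The general term is C(6,j)·(4)^j·(-2y)^(6-j); the y^5 term has j = 1.
C(6,1) = 6.
Coefficient = C(6,1) · 4^1 · (-2)^5 = 6 · 4 · (-32) = -768.

-768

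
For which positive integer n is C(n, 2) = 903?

43

n(n−1)/2 = 903 ⇒ n(n−1) = 1806. Since 43·42 = 1806, n = 43.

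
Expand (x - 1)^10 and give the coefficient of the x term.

-10

The general term is C(10,j)·(x)^j·(-1)^(10-j); the x^1 term has j = 1.
C(10,1) = 10.
Coefficient = C(10,1) · (-1)^9 = 10 · (-1) = -10.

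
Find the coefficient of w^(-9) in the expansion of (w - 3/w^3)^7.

2835

General term: C(7,j)·(w)^j·(-3/w^3)^(7-j), with w-exponent 1j − 3(7−j) = 4j − 21.
Set 4j − 21 = -9: j = 3.
C(7,3) = 35; 1^3 = 1; (-3)^4 = 81.
Coefficient = 35 · 1 · 81 = 2835.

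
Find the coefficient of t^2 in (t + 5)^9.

2812500

The general term is C(9,j)·(t)^j·(5)^(9-j); the t^2 term has j = 2.
C(9,2) = 36.
Coefficient = C(9,2) · 5^7 = 36 · 78125 = 2812500.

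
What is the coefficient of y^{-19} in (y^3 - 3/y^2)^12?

-2125764

General term: C(12,j)·(y^3)^j·(-3/y^2)^(12-j), with y-exponent 3j − 2(12−j) = 5j − 24.
Set 5j − 24 = -19: j = 1.
C(12,1) = 12; 1^1 = 1; (-3)^11 = -177147.
Coefficient = 12 · 1 · (-177147) = -2125764.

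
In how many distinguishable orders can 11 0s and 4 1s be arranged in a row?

Choose positions for the 0s: C(15,11) = 1365.

1365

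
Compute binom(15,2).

C(15,2) = (15·14) / 2! = 210 / 2 = 105.

105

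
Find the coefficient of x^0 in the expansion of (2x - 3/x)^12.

43110144

General term: C(12,j)·(2x)^j·(-3/x)^(12-j), with x-exponent 1j − 1(12−j) = 2j − 12.
Set 2j − 12 = 0: j = 6.
C(12,6) = 924; 2^6 = 64; (-3)^6 = 729.
Coefficient = 924 · 64 · 729 = 43110144.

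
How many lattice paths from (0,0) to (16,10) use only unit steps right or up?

5311735

Each path is a sequence of 26 steps with 16 rights: C(26,16) = 5311735.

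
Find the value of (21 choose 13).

203490

C(21,13) = C(21,8) by symmetry.
C(21,8) = (21·20·19·18·17·16·15·14) / 8! = 8204716800 / 40320 = 203490.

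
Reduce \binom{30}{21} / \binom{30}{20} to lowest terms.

C(n,k+1)/C(n,k) = (n−k)/(k+1) = (30−20)/(20+1) = 10/21.

10/21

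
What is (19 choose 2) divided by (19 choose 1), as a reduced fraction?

C(n,k+1)/C(n,k) = (n−k)/(k+1) = (19−1)/(1+1) = 18/2 = 9.

9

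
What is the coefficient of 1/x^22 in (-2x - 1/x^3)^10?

General term: C(10,j)·(-2x)^j·(-1/x^3)^(10-j), with x-exponent 1j − 3(10−j) = 4j − 30.
Set 4j − 30 = -22: j = 2.
C(10,2) = 45; (-2)^2 = 4; (-1)^8 = 1.
Coefficient = 45 · 4 · 1 = 180.

180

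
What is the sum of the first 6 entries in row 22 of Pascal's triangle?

1 + 22 + 231 + 1540 + 7315 + 26334 = 35443.

35443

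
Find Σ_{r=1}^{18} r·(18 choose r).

Differentiating (1+x)^18 and setting x=1: Σ r·C(18,r) = 18·2^17 = 2359296.

2359296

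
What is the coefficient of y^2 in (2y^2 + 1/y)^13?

41184

General term: C(13,j)·(2y^2)^j·(1/y)^(13-j), with y-exponent 2j − 1(13−j) = 3j − 13.
Set 3j − 13 = 2: j = 5.
C(13,5) = 1287; 2^5 = 32; 1^8 = 1.
Coefficient = 1287 · 32 · 1 = 41184.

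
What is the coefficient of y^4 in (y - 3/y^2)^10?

General term: C(10,j)·(y)^j·(-3/y^2)^(10-j), with y-exponent 1j − 2(10−j) = 3j − 20.
Set 3j − 20 = 4: j = 8.
C(10,8) = 45; 1^8 = 1; (-3)^2 = 9.
Coefficient = 45 · 1 · 9 = 405.

405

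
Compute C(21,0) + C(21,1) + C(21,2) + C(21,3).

1562

1 + 21 + 210 + 1330 = 1562.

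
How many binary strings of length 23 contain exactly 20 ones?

Choose the 20 positions: C(23,20) = 1771.

1771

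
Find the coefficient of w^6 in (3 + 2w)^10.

The general term is C(10,j)·(3)^j·(2w)^(10-j); the w^6 term has j = 4.
C(10,4) = 210.
Coefficient = C(10,4) · 3^4 · 2^6 = 210 · 81 · 64 = 1088640.

1088640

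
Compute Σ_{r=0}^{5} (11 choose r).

1 + 11 + 55 + 165 + 330 + 462 = 1024.

1024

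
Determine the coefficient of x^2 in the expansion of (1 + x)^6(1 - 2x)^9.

Coefficient of x^2 = Σ_{j} C(6,j)·1^j·C(9,2-j)·(-2)^(2-j) for j from 0 to 2.
= 144 + (-108) + 15 = 51.

51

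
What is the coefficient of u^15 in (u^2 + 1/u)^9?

9

General term: C(9,j)·(u^2)^j·(1/u)^(9-j), with u-exponent 2j − 1(9−j) = 3j − 9.
Set 3j − 9 = 15: j = 8.
C(9,8) = 9; 1^8 = 1; 1^1 = 1.
Coefficient = 9 · 1 · 1 = 9.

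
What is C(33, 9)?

38567100

C(33,9) = (33·32·31·30·29·28·27·26·25) / 9! = 13995229248000 / 362880 = 38567100.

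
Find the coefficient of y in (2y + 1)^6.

12

The general term is C(6,j)·(2y)^j·(1)^(6-j); the y^1 term has j = 1.
C(6,1) = 6.
Coefficient = C(6,1) · 2^1 = 6 · 2 = 12.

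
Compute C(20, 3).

1140

C(20,3) = (20·19·18) / 3! = 6840 / 6 = 1140.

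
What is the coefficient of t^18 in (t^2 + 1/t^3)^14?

91

General term: C(14,j)·(t^2)^j·(1/t^3)^(14-j), with t-exponent 2j − 3(14−j) = 5j − 42.
Set 5j − 42 = 18: j = 12.
C(14,12) = 91; 1^12 = 1; 1^2 = 1.
Coefficient = 91 · 1 · 1 = 91.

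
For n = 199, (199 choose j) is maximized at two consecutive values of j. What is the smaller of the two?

99

For odd n = 199, C(199,j) peaks at j = (n−1)/2 and (n+1)/2; the smaller is 99.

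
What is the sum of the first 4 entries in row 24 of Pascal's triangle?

1 + 24 + 276 + 2024 = 2325.

2325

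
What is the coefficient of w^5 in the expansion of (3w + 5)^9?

The general term is C(9,j)·(3w)^j·(5)^(9-j); the w^5 term has j = 5.
C(9,5) = 126.
Coefficient = C(9,5) · 3^5 · 5^4 = 126 · 243 · 625 = 19136250.

19136250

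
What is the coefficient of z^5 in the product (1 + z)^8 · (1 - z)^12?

Coefficient of z^5 = Σ_{j} C(8,j)·1^j·C(12,5-j)·(-1)^(5-j) for j from 0 to 5.
= (-792) + 3960 + (-6160) + 3696 + (-840) + 56 = -80.

-80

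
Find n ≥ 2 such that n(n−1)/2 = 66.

n(n−1)/2 = 66 ⇒ n(n−1) = 132. Since 12·11 = 132, n = 12.

12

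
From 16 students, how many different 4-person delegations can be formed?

This is C(16,4) = 1820.

1820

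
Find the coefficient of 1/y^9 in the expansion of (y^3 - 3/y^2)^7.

5103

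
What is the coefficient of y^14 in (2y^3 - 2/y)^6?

-384

General term: C(6,j)·(2y^3)^j·(-2/y)^(6-j), with y-exponent 3j − 1(6−j) = 4j − 6.
Set 4j − 6 = 14: j = 5.
C(6,5) = 6; 2^5 = 32; (-2)^1 = -2.
Coefficient = 6 · 32 · (-2) = -384.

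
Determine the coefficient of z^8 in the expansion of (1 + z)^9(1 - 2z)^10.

Coefficient of z^8 = Σ_{j} C(9,j)·1^j·C(10,8-j)·(-2)^(8-j) for j from 0 to 8.
= 11520 + (-138240) + 483840 + (-677376) + 423360 + (-120960) + 15120 + (-720) + 9 = -3447.

-3447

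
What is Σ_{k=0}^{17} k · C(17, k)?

1114112

Differentiating (1+x)^17 and setting x=1: Σ k·C(17,k) = 17·2^16 = 1114112.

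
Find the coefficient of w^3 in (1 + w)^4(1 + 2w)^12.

Coefficient of w^3 = Σ_{j} C(4,j)·1^j·C(12,3-j)·2^(3-j) for j from 0 to 3.
= 1760 + 1056 + 144 + 4 = 2964.

2964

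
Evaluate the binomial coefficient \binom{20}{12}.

C(20,12) = C(20,8) by symmetry.
C(20,8) = (20·19·18·17·16·15·14·13) / 8! = 5079110400 / 40320 = 125970.

125970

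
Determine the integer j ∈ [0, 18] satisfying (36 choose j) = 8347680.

C(36,j) increases on 0 ≤ j ≤ 18. C(36,6) = 1947792 and C(36,7) = 8347680, so j = 7.

7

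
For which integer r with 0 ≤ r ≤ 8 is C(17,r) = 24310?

8

C(17,r) increases on 0 ≤ r ≤ 8. C(17,7) = 19448 and C(17,8) = 24310, so r = 8.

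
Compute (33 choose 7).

4272048

C(33,7) = (33·32·31·30·29·28·27) / 7! = 21531121920 / 5040 = 4272048.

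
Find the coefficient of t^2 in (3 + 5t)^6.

The general term is C(6,j)·(3)^j·(5t)^(6-j); the t^2 term has j = 4.
C(6,4) = 15.
Coefficient = C(6,4) · 3^4 · 5^2 = 15 · 81 · 25 = 30375.

30375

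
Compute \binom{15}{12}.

455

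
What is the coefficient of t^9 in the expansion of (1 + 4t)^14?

The general term is C(14,j)·(1)^j·(4t)^(14-j); the t^9 term has j = 5.
C(14,5) = 2002.
Coefficient = C(14,5) · 4^9 = 2002 · 262144 = 524812288.

524812288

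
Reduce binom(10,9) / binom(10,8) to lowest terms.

2/9

C(n,k+1)/C(n,k) = (n−k)/(k+1) = (10−8)/(8+1) = 2/9.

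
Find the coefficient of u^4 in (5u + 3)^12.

The general term is C(12,j)·(5u)^j·(3)^(12-j); the u^4 term has j = 4.
C(12,4) = 495.
Coefficient = C(12,4) · 5^4 · 3^8 = 495 · 625 · 6561 = 2029809375.

2029809375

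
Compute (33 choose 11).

C(33,11) = (33·32·31·30·29·28·27·26·25·24·23) / 11! = 7725366544896000 / 39916800 = 193536720.

193536720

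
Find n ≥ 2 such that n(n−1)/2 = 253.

n(n−1)/2 = 253 ⇒ n(n−1) = 506. Since 23·22 = 506, n = 23.

23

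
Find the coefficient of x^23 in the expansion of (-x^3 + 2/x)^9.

General term: C(9,j)·(-x^3)^j·(2/x)^(9-j), with x-exponent 3j − 1(9−j) = 4j − 9.
Set 4j − 9 = 23: j = 8.
C(9,8) = 9; (-1)^8 = 1; 2^1 = 2.
Coefficient = 9 · 1 · 2 = 18.

18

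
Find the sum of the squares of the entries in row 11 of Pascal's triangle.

Σ C(11,i)² is the coefficient of x^11 in (1+x)^11(1+x)^11 = (1+x)^22, i.e. C(22,11) = 705432.

705432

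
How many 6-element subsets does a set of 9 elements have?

84

C(9,6) = C(9,3) by symmetry.
C(9,3) = (9·8·7) / 3! = 504 / 6 = 84.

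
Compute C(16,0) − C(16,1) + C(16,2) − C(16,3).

The partial alternating sum Σ_{k=0}^{3} (−1)^k C(16,k) = (−1)^3 C(15,3) = -455.

-455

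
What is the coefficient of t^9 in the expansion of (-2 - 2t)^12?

901120

The general term is C(12,j)·(-2)^j·(-2t)^(12-j); the t^9 term has j = 3.
C(12,3) = 220.
Coefficient = C(12,3) · (-2)^3 · (-2)^9 = 220 · (-8) · (-512) = 901120.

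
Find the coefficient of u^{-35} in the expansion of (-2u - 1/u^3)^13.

General term: C(13,j)·(-2u)^j·(-1/u^3)^(13-j), with u-exponent 1j − 3(13−j) = 4j − 39.
Set 4j − 39 = -35: j = 1.
C(13,1) = 13; (-2)^1 = -2; (-1)^12 = 1.
Coefficient = 13 · (-2) · 1 = -26.

-26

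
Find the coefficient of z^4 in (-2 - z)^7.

-280

The general term is C(7,j)·(-2)^j·(-z)^(7-j); the z^4 term has j = 3.
C(7,3) = 35.
Coefficient = C(7,3) · (-2)^3 = 35 · (-8) = -280.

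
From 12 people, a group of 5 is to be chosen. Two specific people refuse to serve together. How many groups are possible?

672

All 5-subsets: C(12,5) = 792. Those containing both fixed elements: C(10,3) = 120.
792 − 120 = 672.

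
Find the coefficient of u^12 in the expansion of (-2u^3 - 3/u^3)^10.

General term: C(10,j)·(-2u^3)^j·(-3/u^3)^(10-j), with u-exponent 3j − 3(10−j) = 6j − 30.
Set 6j − 30 = 12: j = 7.
C(10,7) = 120; (-2)^7 = -128; (-3)^3 = -27.
Coefficient = 120 · (-128) · (-27) = 414720.

414720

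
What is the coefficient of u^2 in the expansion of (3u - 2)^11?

The general term is C(11,j)·(3u)^j·(-2)^(11-j); the u^2 term has j = 2.
C(11,2) = 55.
Coefficient = C(11,2) · 3^2 · (-2)^9 = 55 · 9 · (-512) = -253440.

-253440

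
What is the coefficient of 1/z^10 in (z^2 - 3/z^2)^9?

-78732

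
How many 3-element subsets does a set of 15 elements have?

455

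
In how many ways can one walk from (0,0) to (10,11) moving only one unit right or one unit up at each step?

Each path is a sequence of 21 steps with 10 rights: C(21,10) = 352716.

352716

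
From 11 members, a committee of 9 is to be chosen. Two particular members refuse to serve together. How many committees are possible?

19

All 9-subsets: C(11,9) = 55. Those containing both fixed elements: C(9,7) = 36.
55 − 36 = 19.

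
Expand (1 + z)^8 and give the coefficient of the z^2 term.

The general term is C(8,j)·(1)^j·(z)^(8-j); the z^2 term has j = 6.
C(8,6) = 28.
Coefficient = C(8,6) = 28.

28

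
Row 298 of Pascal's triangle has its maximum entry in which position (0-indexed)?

149

C(298,i) is maximized at i = 298/2 = 149.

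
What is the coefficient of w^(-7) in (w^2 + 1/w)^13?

General term: C(13,j)·(w^2)^j·(1/w)^(13-j), with w-exponent 2j − 1(13−j) = 3j − 13.
Set 3j − 13 = -7: j = 2.
C(13,2) = 78; 1^2 = 1; 1^11 = 1.
Coefficient = 78 · 1 · 1 = 78.

78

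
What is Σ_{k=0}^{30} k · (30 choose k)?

16106127360

Since k·C(30,k) = 30·C(29,k−1), the sum is 30·2^29 = 30·536870912 = 16106127360.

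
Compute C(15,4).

1365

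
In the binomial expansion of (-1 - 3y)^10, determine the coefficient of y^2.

The general term is C(10,j)·(-1)^j·(-3y)^(10-j); the y^2 term has j = 8.
C(10,8) = 45.
Coefficient = C(10,8) · (-3)^2 = 45 · 9 = 405.

405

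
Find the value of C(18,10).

C(18,10) = C(18,8) by symmetry.
C(18,8) = (18·17·16·15·14·13·12·11) / 8! = 1764322560 / 40320 = 43758.

43758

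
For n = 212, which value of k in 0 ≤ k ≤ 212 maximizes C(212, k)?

106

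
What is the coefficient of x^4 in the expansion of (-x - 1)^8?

70

The general term is C(8,j)·(-x)^j·(-1)^(8-j); the x^4 term has j = 4.
C(8,4) = 70.
Coefficient = C(8,4) = 70.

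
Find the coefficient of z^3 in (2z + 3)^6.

4320

The general term is C(6,j)·(2z)^j·(3)^(6-j); the z^3 term has j = 3.
C(6,3) = 20.
Coefficient = C(6,3) · 2^3 · 3^3 = 20 · 8 · 27 = 4320.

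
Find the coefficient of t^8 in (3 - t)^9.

The general term is C(9,j)·(3)^j·(-t)^(9-j); the t^8 term has j = 1.
C(9,1) = 9.
Coefficient = C(9,1) · 3^1 = 9 · 3 = 27.

27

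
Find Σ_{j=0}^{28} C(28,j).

268435456

The entries of row 28 sum to 2^28 = 268435456.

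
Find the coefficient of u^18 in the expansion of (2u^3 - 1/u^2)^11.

General term: C(11,j)·(2u^3)^j·(-1/u^2)^(11-j), with u-exponent 3j − 2(11−j) = 5j − 22.
Set 5j − 22 = 18: j = 8.
C(11,8) = 165; 2^8 = 256; (-1)^3 = -1.
Coefficient = 165 · 256 · (-1) = -42240.

-42240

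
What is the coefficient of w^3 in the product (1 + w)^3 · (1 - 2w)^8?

Coefficient of w^3 = Σ_{j} C(3,j)·1^j·C(8,3-j)·(-2)^(3-j) for j from 0 to 3.
= (-448) + 336 + (-48) + 1 = -159.

-159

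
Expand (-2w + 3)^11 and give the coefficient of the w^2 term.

The general term is C(11,j)·(-2w)^j·(3)^(11-j); the w^2 term has j = 2.
C(11,2) = 55.
Coefficient = C(11,2) · (-2)^2 · 3^9 = 55 · 4 · 19683 = 4330260.

4330260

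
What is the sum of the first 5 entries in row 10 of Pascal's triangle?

386

1 + 10 + 45 + 120 + 210 = 386.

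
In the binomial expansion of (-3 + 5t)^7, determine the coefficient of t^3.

The general term is C(7,j)·(-3)^j·(5t)^(7-j); the t^3 term has j = 4.
C(7,4) = 35.
Coefficient = C(7,4) · (-3)^4 · 5^3 = 35 · 81 · 125 = 354375.

354375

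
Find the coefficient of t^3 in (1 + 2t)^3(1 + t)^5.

Coefficient of t^3 = Σ_{j} C(3,j)·2^j·C(5,3-j)·1^(3-j) for j from 0 to 3.
= 10 + 60 + 60 + 8 = 138.

138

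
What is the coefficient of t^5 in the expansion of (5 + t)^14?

3910156250

The general term is C(14,j)·(5)^j·(t)^(14-j); the t^5 term has j = 9.
C(14,9) = 2002.
Coefficient = C(14,9) · 5^9 = 2002 · 1953125 = 3910156250.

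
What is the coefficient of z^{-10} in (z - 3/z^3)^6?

1215

General term: C(6,j)·(z)^j·(-3/z^3)^(6-j), with z-exponent 1j − 3(6−j) = 4j − 18.
Set 4j − 18 = -10: j = 2.
C(6,2) = 15; 1^2 = 1; (-3)^4 = 81.
Coefficient = 15 · 1 · 81 = 1215.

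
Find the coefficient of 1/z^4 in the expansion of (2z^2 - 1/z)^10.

General term: C(10,j)·(2z^2)^j·(-1/z)^(10-j), with z-exponent 2j − 1(10−j) = 3j − 10.
Set 3j − 10 = -4: j = 2.
C(10,2) = 45; 2^2 = 4; (-1)^8 = 1.
Coefficient = 45 · 4 · 1 = 180.

180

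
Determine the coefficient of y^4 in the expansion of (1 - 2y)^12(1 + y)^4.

Coefficient of y^4 = Σ_{j} C(12,j)·(-2)^j·C(4,4-j)·1^(4-j) for j from 0 to 4.
= 1 + (-96) + 1584 + (-7040) + 7920 = 2369.

2369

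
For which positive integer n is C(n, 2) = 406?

29

n(n−1)/2 = 406 ⇒ n(n−1) = 812. Since 29·28 = 812, n = 29.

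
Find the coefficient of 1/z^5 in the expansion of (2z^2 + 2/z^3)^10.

258048

General term: C(10,j)·(2z^2)^j·(2/z^3)^(10-j), with z-exponent 2j − 3(10−j) = 5j − 30.
Set 5j − 30 = -5: j = 5.
C(10,5) = 252; 2^5 = 32; 2^5 = 32.
Coefficient = 252 · 32 · 32 = 258048.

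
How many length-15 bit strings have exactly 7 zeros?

Choose the 7 positions: C(15,7) = 6435.

6435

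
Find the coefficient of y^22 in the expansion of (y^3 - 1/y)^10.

General term: C(10,j)·(y^3)^j·(-1/y)^(10-j), with y-exponent 3j − 1(10−j) = 4j − 10.
Set 4j − 10 = 22: j = 8.
C(10,8) = 45; 1^8 = 1; (-1)^2 = 1.
Coefficient = 45 · 1 · 1 = 45.

45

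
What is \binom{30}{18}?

C(30,18) = C(30,12) by symmetry.
C(30,12) = (30·29·28·27·26·25·24·23·22·21·20·19) / 12! = 41430393164160000 / 479001600 = 86493225.

86493225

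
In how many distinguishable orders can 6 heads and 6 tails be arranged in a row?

924

Choose positions for the heads: C(12,6) = 924.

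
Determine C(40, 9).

273438880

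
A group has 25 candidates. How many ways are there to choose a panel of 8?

1081575

This is C(25,8) = 1081575.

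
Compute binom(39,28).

1676056044

C(39,28) = C(39,11) by symmetry.
C(39,11) = (39·38·37·36·35·34·33·32·31·30·29) / 11! = 66902793897139200 / 39916800 = 1676056044.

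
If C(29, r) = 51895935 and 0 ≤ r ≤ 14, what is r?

12

C(29,r) increases on 0 ≤ r ≤ 14. C(29,11) = 34597290 and C(29,12) = 51895935, so r = 12.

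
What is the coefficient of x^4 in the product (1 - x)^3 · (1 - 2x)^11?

9922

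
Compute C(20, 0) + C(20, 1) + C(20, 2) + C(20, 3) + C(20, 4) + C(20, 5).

1 + 20 + 190 + 1140 + 4845 + 15504 = 21700.

21700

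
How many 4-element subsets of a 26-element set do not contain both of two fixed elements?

14674

All 4-subsets: C(26,4) = 14950. Those containing both fixed elements: C(24,2) = 276.
14950 − 276 = 14674.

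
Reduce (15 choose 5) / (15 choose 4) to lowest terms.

11/5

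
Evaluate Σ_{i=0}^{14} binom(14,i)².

Σ C(14,i)² is the coefficient of x^14 in (1+x)^14(1+x)^14 = (1+x)^28, i.e. C(28,14) = 40116600.

40116600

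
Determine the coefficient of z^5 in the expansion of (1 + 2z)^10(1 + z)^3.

21204

Coefficient of z^5 = Σ_{j} C(10,j)·2^j·C(3,5-j)·1^(5-j) for j from 2 to 5.
= 180 + 2880 + 10080 + 8064 = 21204.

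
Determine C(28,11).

21474180

C(28,11) = (28·27·26·25·24·23·22·21·20·19·18) / 11! = 857180548224000 / 39916800 = 21474180.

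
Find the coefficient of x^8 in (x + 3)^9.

27

The general term is C(9,j)·(x)^j·(3)^(9-j); the x^8 term has j = 8.
C(9,8) = 9.
Coefficient = C(9,8) · 3^1 = 9 · 3 = 27.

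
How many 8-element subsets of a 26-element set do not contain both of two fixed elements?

1427679

All 8-subsets: C(26,8) = 1562275. Those containing both fixed elements: C(24,6) = 134596.
1562275 − 134596 = 1427679.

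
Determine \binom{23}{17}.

C(23,17) = C(23,6) by symmetry.
C(23,6) = (23·22·21·20·19·18) / 6! = 72681840 / 720 = 100947.

100947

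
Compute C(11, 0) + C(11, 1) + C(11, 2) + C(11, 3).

232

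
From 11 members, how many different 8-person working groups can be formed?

165

This is C(11,8) = 165.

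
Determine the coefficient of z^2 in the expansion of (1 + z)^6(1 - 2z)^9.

Coefficient of z^2 = Σ_{j} C(6,j)·1^j·C(9,2-j)·(-2)^(2-j) for j from 0 to 2.
= 144 + (-108) + 15 = 51.

51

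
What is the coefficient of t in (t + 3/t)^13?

General term: C(13,j)·(t)^j·(3/t)^(13-j), with t-exponent 1j − 1(13−j) = 2j − 13.
Set 2j − 13 = 1: j = 7.
C(13,7) = 1716; 1^7 = 1; 3^6 = 729.
Coefficient = 1716 · 1 · 729 = 1250964.

1250964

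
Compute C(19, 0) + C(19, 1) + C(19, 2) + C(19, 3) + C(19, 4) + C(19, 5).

16664

1 + 19 + 171 + 969 + 3876 + 11628 = 16664.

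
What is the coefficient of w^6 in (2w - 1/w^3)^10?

General term: C(10,j)·(2w)^j·(-1/w^3)^(10-j), with w-exponent 1j − 3(10−j) = 4j − 30.
Set 4j − 30 = 6: j = 9.
C(10,9) = 10; 2^9 = 512; (-1)^1 = -1.
Coefficient = 10 · 512 · (-1) = -5120.

-5120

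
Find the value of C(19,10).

92378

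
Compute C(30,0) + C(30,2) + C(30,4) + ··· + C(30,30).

Half of (1+1)^30 + (1−1)^30 gives the even-index sum: 2^29 = 536870912.

536870912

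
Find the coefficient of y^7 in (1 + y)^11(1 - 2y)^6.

-550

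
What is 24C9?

C(24,9) = (24·23·22·21·20·19·18·17·16) / 9! = 474467051520 / 362880 = 1307504.

1307504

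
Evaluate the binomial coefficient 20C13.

77520

C(20,13) = C(20,7) by symmetry.
C(20,7) = (20·19·18·17·16·15·14) / 7! = 390700800 / 5040 = 77520.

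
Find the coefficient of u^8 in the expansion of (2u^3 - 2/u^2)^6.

960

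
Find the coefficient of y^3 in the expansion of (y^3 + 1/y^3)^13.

General term: C(13,j)·(y^3)^j·(1/y^3)^(13-j), with y-exponent 3j − 3(13−j) = 6j − 39.
Set 6j − 39 = 3: j = 7.
C(13,7) = 1716; 1^7 = 1; 1^6 = 1.
Coefficient = 1716 · 1 · 1 = 1716.

1716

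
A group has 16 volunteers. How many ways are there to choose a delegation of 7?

This is C(16,7) = 11440.

11440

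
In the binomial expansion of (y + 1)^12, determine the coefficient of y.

The general term is C(12,j)·(y)^j·(1)^(12-j); the y^1 term has j = 1.
C(12,1) = 12.
Coefficient = C(12,1) = 12.

12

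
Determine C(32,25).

C(32,25) = C(32,7) by symmetry.
C(32,7) = (32·31·30·29·28·27·26) / 7! = 16963914240 / 5040 = 3365856.

3365856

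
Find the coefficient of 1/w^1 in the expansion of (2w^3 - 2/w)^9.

-18432

General term: C(9,j)·(2w^3)^j·(-2/w)^(9-j), with w-exponent 3j − 1(9−j) = 4j − 9.
Set 4j − 9 = -1: j = 2.
C(9,2) = 36; 2^2 = 4; (-2)^7 = -128.
Coefficient = 36 · 4 · (-128) = -18432.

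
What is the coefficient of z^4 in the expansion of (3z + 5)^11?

The general term is C(11,j)·(3z)^j·(5)^(11-j); the z^4 term has j = 4.
C(11,4) = 330.
Coefficient = C(11,4) · 3^4 · 5^7 = 330 · 81 · 78125 = 2088281250.

2088281250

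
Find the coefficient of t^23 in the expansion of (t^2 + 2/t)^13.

26

General term: C(13,j)·(t^2)^j·(2/t)^(13-j), with t-exponent 2j − 1(13−j) = 3j − 13.
Set 3j − 13 = 23: j = 12.
C(13,12) = 13; 1^12 = 1; 2^1 = 2.
Coefficient = 13 · 1 · 2 = 26.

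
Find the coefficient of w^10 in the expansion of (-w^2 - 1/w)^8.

28

General term: C(8,j)·(-w^2)^j·(-1/w)^(8-j), with w-exponent 2j − 1(8−j) = 3j − 8.
Set 3j − 8 = 10: j = 6.
C(8,6) = 28; (-1)^6 = 1; (-1)^2 = 1.
Coefficient = 28 · 1 · 1 = 28.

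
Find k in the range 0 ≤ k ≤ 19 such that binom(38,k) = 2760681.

C(38,k) increases on 0 ≤ k ≤ 19. C(38,5) = 501942 and C(38,6) = 2760681, so k = 6.

6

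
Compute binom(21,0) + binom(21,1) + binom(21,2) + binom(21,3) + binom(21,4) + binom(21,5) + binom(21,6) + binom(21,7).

1 + 21 + 210 + 1330 + 5985 + 20349 + 54264 + 116280 = 198440.

198440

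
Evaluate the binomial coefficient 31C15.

300540195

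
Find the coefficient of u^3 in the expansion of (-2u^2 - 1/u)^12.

25344

General term: C(12,j)·(-2u^2)^j·(-1/u)^(12-j), with u-exponent 2j − 1(12−j) = 3j − 12.
Set 3j − 12 = 3: j = 5.
C(12,5) = 792; (-2)^5 = -32; (-1)^7 = -1.
Coefficient = 792 · (-32) · (-1) = 25344.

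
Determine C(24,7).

346104

C(24,7) = (24·23·22·21·20·19·18) / 7! = 1744364160 / 5040 = 346104.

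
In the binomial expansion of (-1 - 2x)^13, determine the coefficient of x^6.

-109824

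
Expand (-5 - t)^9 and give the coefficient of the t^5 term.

The general term is C(9,j)·(-5)^j·(-t)^(9-j); the t^5 term has j = 4.
C(9,4) = 126.
Coefficient = C(9,4) · (-5)^4 · (-1)^5 = 126 · 625 · (-1) = -78750.

-78750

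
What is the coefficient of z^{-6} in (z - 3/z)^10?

295245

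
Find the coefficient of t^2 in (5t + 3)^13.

345436650

The general term is C(13,j)·(5t)^j·(3)^(13-j); the t^2 term has j = 2.
C(13,2) = 78.
Coefficient = C(13,2) · 5^2 · 3^11 = 78 · 25 · 177147 = 345436650.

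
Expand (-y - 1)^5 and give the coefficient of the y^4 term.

The general term is C(5,j)·(-y)^j·(-1)^(5-j); the y^4 term has j = 4.
C(5,4) = 5.
Coefficient = C(5,4) · (-1)^1 = 5 · (-1) = -5.

-5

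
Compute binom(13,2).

C(13,2) = (13·12) / 2! = 156 / 2 = 78.

78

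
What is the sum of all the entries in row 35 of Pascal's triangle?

The entries of row 35 sum to 2^35 = 34359738368.

34359738368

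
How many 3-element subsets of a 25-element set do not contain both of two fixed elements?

All 3-subsets: C(25,3) = 2300. Those containing both fixed elements: C(23,1) = 23.
2300 − 23 = 2277.

2277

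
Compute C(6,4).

15

C(6,4) = C(6,2) by symmetry.
C(6,2) = (6·5) / 2! = 30 / 2 = 15.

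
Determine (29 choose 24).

118755

C(29,24) = C(29,5) by symmetry.
C(29,5) = (29·28·27·26·25) / 5! = 14250600 / 120 = 118755.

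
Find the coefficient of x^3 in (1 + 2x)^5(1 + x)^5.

Coefficient of x^3 = Σ_{j} C(5,j)·2^j·C(5,3-j)·1^(3-j) for j from 0 to 3.
= 10 + 100 + 200 + 80 = 390.

390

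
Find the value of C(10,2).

45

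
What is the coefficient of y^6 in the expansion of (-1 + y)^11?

-462

The general term is C(11,j)·(-1)^j·(y)^(11-j); the y^6 term has j = 5.
C(11,5) = 462.
Coefficient = C(11,5) · (-1)^5 = 462 · (-1) = -462.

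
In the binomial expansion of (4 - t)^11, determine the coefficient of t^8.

The general term is C(11,j)·(4)^j·(-t)^(11-j); the t^8 term has j = 3.
C(11,3) = 165.
Coefficient = C(11,3) · 4^3 = 165 · 64 = 10560.

10560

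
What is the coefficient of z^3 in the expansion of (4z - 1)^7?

The general term is C(7,j)·(4z)^j·(-1)^(7-j); the z^3 term has j = 3.
C(7,3) = 35.
Coefficient = C(7,3) · 4^3 = 35 · 64 = 2240.

2240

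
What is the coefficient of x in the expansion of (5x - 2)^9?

The general term is C(9,j)·(5x)^j·(-2)^(9-j); the x^1 term has j = 1.
C(9,1) = 9.
Coefficient = C(9,1) · 5^1 · (-2)^8 = 9 · 5 · 256 = 11520.

11520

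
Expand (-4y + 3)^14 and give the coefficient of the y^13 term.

The general term is C(14,j)·(-4y)^j·(3)^(14-j); the y^13 term has j = 13.
C(14,13) = 14.
Coefficient = C(14,13) · (-4)^13 · 3^1 = 14 · (-67108864) · 3 = -2818572288.

-2818572288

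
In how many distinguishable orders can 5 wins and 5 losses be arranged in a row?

252

Choose positions for the wins: C(10,5) = 252.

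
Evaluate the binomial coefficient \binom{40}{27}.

12033222880

C(40,27) = C(40,13) by symmetry.
C(40,13) = (40·39·38·37·36·35·34·33·32·31·30·29·28) / 13! = 74931129164795904000 / 6227020800 = 12033222880.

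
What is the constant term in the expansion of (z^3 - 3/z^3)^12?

673596

General term: C(12,j)·(z^3)^j·(-3/z^3)^(12-j), with z-exponent 3j − 3(12−j) = 6j − 36.
Set 6j − 36 = 0: j = 6.
C(12,6) = 924; 1^6 = 1; (-3)^6 = 729.
Coefficient = 924 · 1 · 729 = 673596.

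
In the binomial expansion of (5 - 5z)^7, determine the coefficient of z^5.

The general term is C(7,j)·(5)^j·(-5z)^(7-j); the z^5 term has j = 2.
C(7,2) = 21.
Coefficient = C(7,2) · 5^2 · (-5)^5 = 21 · 25 · (-3125) = -1640625.

-1640625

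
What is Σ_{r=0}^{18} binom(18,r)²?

Σ C(18,r)² is the coefficient of x^18 in (1+x)^18(1+x)^18 = (1+x)^36, i.e. C(36,18) = 9075135300.

9075135300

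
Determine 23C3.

1771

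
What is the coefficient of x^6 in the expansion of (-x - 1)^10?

The general term is C(10,j)·(-x)^j·(-1)^(10-j); the x^6 term has j = 6.
C(10,6) = 210.
Coefficient = C(10,6) = 210.

210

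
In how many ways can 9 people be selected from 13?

This is C(13,9) = 715.

715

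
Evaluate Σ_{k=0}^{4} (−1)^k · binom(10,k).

126

The partial alternating sum Σ_{k=0}^{4} (−1)^k C(10,k) = (−1)^4 C(9,4) = 126.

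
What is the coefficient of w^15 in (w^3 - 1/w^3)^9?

36

General term: C(9,j)·(w^3)^j·(-1/w^3)^(9-j), with w-exponent 3j − 3(9−j) = 6j − 27.
Set 6j − 27 = 15: j = 7.
C(9,7) = 36; 1^7 = 1; (-1)^2 = 1.
Coefficient = 36 · 1 · 1 = 36.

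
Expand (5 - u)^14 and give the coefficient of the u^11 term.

-45500

The general term is C(14,j)·(5)^j·(-u)^(14-j); the u^11 term has j = 3.
C(14,3) = 364.
Coefficient = C(14,3) · 5^3 · (-1)^11 = 364 · 125 · (-1) = -45500.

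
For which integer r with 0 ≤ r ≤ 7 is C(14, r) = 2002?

C(14,r) increases on 0 ≤ r ≤ 7. C(14,4) = 1001 and C(14,5) = 2002, so r = 5.

5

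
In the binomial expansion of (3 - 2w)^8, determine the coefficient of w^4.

The general term is C(8,j)·(3)^j·(-2w)^(8-j); the w^4 term has j = 4.
C(8,4) = 70.
Coefficient = C(8,4) · 3^4 · (-2)^4 = 70 · 81 · 16 = 90720.

90720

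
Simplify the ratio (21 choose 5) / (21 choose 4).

17/5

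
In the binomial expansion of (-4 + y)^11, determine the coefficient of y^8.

The general term is C(11,j)·(-4)^j·(y)^(11-j); the y^8 term has j = 3.
C(11,3) = 165.
Coefficient = C(11,3) · (-4)^3 = 165 · (-64) = -10560.

-10560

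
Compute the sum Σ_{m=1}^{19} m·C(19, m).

4980736

Differentiating (1+x)^19 and setting x=1: Σ m·C(19,m) = 19·2^18 = 4980736.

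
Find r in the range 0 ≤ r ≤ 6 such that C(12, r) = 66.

2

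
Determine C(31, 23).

7888725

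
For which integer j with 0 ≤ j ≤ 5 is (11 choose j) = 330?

4

C(11,j) increases on 0 ≤ j ≤ 5. C(11,3) = 165 and C(11,4) = 330, so j = 4.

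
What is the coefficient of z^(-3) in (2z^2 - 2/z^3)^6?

-1280

General term: C(6,j)·(2z^2)^j·(-2/z^3)^(6-j), with z-exponent 2j − 3(6−j) = 5j − 18.
Set 5j − 18 = -3: j = 3.
C(6,3) = 20; 2^3 = 8; (-2)^3 = -8.
Coefficient = 20 · 8 · (-8) = -1280.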